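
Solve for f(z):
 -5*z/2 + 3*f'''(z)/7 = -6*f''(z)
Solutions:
 f(z) = C1 + C2*z + C3*exp(-14*z) + 5*z^3/72 - 5*z^2/336


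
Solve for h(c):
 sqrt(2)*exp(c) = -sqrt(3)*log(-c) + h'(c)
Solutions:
 h(c) = C1 + sqrt(3)*c*log(-c) - sqrt(3)*c + sqrt(2)*exp(c)


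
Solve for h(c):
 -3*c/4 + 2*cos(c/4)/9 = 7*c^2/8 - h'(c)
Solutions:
 h(c) = C1 + 7*c^3/24 + 3*c^2/8 - 8*sin(c/4)/9


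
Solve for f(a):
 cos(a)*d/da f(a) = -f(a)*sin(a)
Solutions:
 f(a) = C1*cos(a)


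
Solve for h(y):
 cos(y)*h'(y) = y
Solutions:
 h(y) = C1 + Integral(y/cos(y), y)


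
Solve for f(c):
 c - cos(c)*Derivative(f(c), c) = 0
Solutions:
 f(c) = C1 + Integral(c/cos(c), c)


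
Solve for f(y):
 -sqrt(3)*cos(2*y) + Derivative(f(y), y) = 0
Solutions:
 f(y) = C1 + sqrt(3)*sin(2*y)/2


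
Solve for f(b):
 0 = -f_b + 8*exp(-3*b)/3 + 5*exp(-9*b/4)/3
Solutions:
 f(b) = C1 - 8*exp(-3*b)/9 - 20*exp(-9*b/4)/27


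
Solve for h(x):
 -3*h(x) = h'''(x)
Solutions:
 h(x) = C3*exp(-3^(1/3)*x) + (C1*sin(3^(5/6)*x/2) + C2*cos(3^(5/6)*x/2))*exp(3^(1/3)*x/2)


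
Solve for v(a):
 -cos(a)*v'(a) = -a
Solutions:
 v(a) = C1 + Integral(a/cos(a), a)


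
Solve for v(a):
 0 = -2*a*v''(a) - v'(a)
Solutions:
 v(a) = C1 + C2*sqrt(a)


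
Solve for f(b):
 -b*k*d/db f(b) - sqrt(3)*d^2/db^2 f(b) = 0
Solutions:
 f(b) = Piecewise((-sqrt(2)*3^(1/4)*sqrt(pi)*C1*erf(sqrt(2)*3^(3/4)*b*sqrt(k)/6)/(2*sqrt(k)) - C2, (k > 0) | (k < 0)), (-C1*b - C2, True))


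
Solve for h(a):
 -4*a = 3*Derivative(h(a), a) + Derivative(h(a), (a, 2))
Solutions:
 h(a) = C1 + C2*exp(-3*a) - 2*a^2/3 + 4*a/9


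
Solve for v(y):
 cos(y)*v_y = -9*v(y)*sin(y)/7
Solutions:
 v(y) = C1*cos(y)^(9/7)


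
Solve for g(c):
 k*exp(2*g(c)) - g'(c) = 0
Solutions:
 g(c) = log(-sqrt(-1/(C1 + c*k))) - log(2)/2
 g(c) = log(-1/(C1 + c*k))/2 - log(2)/2


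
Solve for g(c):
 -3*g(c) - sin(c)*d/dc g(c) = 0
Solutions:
 g(c) = C1*(cos(c) + 1)^(3/2)/(cos(c) - 1)^(3/2)


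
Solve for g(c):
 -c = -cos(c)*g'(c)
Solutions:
 g(c) = C1 + Integral(c/cos(c), c)


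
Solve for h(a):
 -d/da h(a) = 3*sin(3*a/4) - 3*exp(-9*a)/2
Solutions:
 h(a) = C1 + 4*cos(3*a/4) - exp(-9*a)/6


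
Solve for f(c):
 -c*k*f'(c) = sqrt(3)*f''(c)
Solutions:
 f(c) = Piecewise((-sqrt(2)*3^(1/4)*sqrt(pi)*C1*erf(sqrt(2)*3^(3/4)*c*sqrt(k)/6)/(2*sqrt(k)) - C2, (k > 0) | (k < 0)), (-C1*c - C2, True))


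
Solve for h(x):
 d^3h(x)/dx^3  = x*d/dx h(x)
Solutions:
 h(x) = C1 + Integral(C2*airyai(x) + C3*airybi(x), x)


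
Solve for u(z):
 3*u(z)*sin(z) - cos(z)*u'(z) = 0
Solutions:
 u(z) = C1/cos(z)^3


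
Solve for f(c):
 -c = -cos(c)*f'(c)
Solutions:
 f(c) = C1 + Integral(c/cos(c), c)


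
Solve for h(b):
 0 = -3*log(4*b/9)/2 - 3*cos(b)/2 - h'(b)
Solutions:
 h(b) = C1 - 3*b*log(b)/2 - 3*b*log(2) + 3*b/2 + 3*b*log(3) - 3*sin(b)/2


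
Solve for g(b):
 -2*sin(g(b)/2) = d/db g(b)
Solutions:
 g(b) = -2*acos((-C1 - exp(2*b))/(C1 - exp(2*b))) + 4*pi
 g(b) = 2*acos((-C1 - exp(2*b))/(C1 - exp(2*b)))


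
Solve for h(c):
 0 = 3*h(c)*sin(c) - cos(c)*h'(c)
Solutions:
 h(c) = C1/cos(c)^3


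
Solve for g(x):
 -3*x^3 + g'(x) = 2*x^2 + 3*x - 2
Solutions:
 g(x) = C1 + 3*x^4/4 + 2*x^3/3 + 3*x^2/2 - 2*x


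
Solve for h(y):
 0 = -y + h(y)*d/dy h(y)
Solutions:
 h(y) = -sqrt(C1 + y^2)
 h(y) = sqrt(C1 + y^2)


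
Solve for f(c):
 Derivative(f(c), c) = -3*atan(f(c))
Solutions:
 Integral(1/atan(_y), (_y, f(c))) = C1 - 3*c


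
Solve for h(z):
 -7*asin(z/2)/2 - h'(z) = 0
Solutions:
 h(z) = C1 - 7*z*asin(z/2)/2 - 7*sqrt(4 - z^2)/2


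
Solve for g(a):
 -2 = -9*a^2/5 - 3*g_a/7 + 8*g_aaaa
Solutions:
 g(a) = C1 + C4*exp(3^(1/3)*7^(2/3)*a/14) - 7*a^3/5 + 14*a/3 + (C2*sin(3^(5/6)*7^(2/3)*a/28) + C3*cos(3^(5/6)*7^(2/3)*a/28))*exp(-3^(1/3)*7^(2/3)*a/28)


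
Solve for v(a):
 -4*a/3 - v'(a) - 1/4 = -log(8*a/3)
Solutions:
 v(a) = C1 - 2*a^2/3 + a*log(a) - 5*a/4 + a*log(8/3)


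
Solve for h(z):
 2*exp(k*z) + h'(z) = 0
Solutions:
 h(z) = C1 - 2*exp(k*z)/k


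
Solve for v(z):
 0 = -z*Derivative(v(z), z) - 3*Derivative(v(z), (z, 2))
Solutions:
 v(z) = C1 + C2*erf(sqrt(6)*z/6)


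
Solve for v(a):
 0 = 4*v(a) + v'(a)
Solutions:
 v(a) = C1*exp(-4*a)


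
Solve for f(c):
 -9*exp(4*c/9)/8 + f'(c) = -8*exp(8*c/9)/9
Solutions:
 f(c) = C1 + 81*exp(4*c/9)/32 - exp(c)^(8/9)


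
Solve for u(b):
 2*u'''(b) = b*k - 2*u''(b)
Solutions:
 u(b) = C1 + C2*b + C3*exp(-b) + b^3*k/12 - b^2*k/4


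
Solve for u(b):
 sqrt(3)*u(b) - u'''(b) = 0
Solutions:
 u(b) = C3*exp(3^(1/6)*b) + (C1*sin(3^(2/3)*b/2) + C2*cos(3^(2/3)*b/2))*exp(-3^(1/6)*b/2)


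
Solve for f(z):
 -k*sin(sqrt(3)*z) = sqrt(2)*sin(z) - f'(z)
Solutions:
 f(z) = C1 - sqrt(3)*k*cos(sqrt(3)*z)/3 - sqrt(2)*cos(z)


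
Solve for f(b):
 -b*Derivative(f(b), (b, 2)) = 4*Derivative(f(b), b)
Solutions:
 f(b) = C1 + C2/b^3


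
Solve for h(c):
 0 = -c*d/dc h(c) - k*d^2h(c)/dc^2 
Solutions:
 h(c) = C1 + C2*sqrt(k)*erf(sqrt(2)*c*sqrt(1/k)/2)


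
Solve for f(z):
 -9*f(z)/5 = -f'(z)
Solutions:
 f(z) = C1*exp(9*z/5)


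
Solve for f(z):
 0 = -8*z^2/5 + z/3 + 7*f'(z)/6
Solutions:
 f(z) = C1 + 16*z^3/35 - z^2/7


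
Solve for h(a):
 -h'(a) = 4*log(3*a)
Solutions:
 h(a) = C1 - 4*a*log(a) - a*log(81) + 4*a


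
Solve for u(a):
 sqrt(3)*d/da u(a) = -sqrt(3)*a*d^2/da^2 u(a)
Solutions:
 u(a) = C1 + C2*log(a)


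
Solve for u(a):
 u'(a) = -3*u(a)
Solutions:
 u(a) = C1*exp(-3*a)


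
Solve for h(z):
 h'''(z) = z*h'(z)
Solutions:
 h(z) = C1 + Integral(C2*airyai(z) + C3*airybi(z), z)


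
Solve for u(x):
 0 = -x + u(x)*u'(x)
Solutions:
 u(x) = -sqrt(C1 + x^2)
 u(x) = sqrt(C1 + x^2)


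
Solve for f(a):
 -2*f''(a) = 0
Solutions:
 f(a) = C1 + C2*a


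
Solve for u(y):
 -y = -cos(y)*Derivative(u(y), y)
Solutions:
 u(y) = C1 + Integral(y/cos(y), y)


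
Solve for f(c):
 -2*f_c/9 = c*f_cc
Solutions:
 f(c) = C1 + C2*c^(7/9)


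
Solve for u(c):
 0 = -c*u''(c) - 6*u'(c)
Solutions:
 u(c) = C1 + C2/c^5


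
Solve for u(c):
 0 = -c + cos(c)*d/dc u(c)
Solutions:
 u(c) = C1 + Integral(c/cos(c), c)


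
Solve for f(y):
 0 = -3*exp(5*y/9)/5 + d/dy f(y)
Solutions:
 f(y) = C1 + 27*exp(5*y/9)/25


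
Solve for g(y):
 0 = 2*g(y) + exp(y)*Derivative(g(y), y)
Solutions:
 g(y) = C1*exp(2*exp(-y))


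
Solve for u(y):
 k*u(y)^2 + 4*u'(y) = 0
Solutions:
 u(y) = 4/(C1 + k*y)


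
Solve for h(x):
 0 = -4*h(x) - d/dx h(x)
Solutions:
 h(x) = C1*exp(-4*x)


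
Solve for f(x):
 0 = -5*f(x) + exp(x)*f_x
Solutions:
 f(x) = C1*exp(-5*exp(-x))


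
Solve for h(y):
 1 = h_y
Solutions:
 h(y) = C1 + y


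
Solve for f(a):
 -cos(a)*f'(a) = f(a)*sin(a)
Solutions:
 f(a) = C1*cos(a)


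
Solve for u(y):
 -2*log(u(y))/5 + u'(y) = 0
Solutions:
 li(u(y)) = C1 + 2*y/5


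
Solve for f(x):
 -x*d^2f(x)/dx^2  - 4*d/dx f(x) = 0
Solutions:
 f(x) = C1 + C2/x^3


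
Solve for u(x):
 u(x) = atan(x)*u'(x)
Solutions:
 u(x) = C1*exp(Integral(1/atan(x), x))


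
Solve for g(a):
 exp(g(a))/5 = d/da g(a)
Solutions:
 g(a) = log(-1/(C1 + a)) + log(5)


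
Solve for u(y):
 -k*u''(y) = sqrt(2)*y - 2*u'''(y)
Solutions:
 u(y) = C1 + C2*y + C3*exp(k*y/2) - sqrt(2)*y^3/(6*k) - sqrt(2)*y^2/k^2


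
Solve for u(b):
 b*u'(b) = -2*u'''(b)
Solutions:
 u(b) = C1 + Integral(C2*airyai(-2^(2/3)*b/2) + C3*airybi(-2^(2/3)*b/2), b)


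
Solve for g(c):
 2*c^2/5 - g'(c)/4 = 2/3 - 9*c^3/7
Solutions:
 g(c) = C1 + 9*c^4/7 + 8*c^3/15 - 8*c/3


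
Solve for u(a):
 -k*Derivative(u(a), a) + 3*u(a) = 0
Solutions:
 u(a) = C1*exp(3*a/k)


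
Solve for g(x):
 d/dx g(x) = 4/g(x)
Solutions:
 g(x) = -sqrt(C1 + 8*x)
 g(x) = sqrt(C1 + 8*x)


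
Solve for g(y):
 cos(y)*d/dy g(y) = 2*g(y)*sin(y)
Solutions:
 g(y) = C1/cos(y)^2


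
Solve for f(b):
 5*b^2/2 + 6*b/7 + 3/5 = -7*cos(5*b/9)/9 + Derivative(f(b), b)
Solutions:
 f(b) = C1 + 5*b^3/6 + 3*b^2/7 + 3*b/5 + 7*sin(5*b/9)/5


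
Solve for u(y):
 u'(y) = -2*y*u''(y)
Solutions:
 u(y) = C1 + C2*sqrt(y)


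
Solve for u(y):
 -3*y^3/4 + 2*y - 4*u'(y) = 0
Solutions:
 u(y) = C1 - 3*y^4/64 + y^2/4


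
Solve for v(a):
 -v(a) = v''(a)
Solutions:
 v(a) = C1*sin(a) + C2*cos(a)


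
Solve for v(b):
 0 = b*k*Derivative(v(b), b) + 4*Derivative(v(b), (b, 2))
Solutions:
 v(b) = Piecewise((-sqrt(2)*sqrt(pi)*C1*erf(sqrt(2)*b*sqrt(k)/4)/sqrt(k) - C2, (k > 0) | (k < 0)), (-C1*b - C2, True))


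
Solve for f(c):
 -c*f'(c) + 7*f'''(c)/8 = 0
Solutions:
 f(c) = C1 + Integral(C2*airyai(2*7^(2/3)*c/7) + C3*airybi(2*7^(2/3)*c/7), c)


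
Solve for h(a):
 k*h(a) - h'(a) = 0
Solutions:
 h(a) = C1*exp(a*k)


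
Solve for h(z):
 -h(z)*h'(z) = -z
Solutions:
 h(z) = -sqrt(C1 + z^2)
 h(z) = sqrt(C1 + z^2)


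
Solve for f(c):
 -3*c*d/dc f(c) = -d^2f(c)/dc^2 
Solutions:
 f(c) = C1 + C2*erfi(sqrt(6)*c/2)


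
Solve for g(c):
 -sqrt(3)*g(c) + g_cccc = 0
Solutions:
 g(c) = C1*exp(-3^(1/8)*c) + C2*exp(3^(1/8)*c) + C3*sin(3^(1/8)*c) + C4*cos(3^(1/8)*c)


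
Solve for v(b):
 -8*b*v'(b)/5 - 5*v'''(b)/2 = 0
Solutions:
 v(b) = C1 + Integral(C2*airyai(-2*10^(1/3)*b/5) + C3*airybi(-2*10^(1/3)*b/5), b)


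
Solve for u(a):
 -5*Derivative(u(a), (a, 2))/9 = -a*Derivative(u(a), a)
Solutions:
 u(a) = C1 + C2*erfi(3*sqrt(10)*a/10)


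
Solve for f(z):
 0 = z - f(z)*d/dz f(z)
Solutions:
 f(z) = -sqrt(C1 + z^2)
 f(z) = sqrt(C1 + z^2)


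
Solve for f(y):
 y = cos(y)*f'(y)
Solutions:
 f(y) = C1 + Integral(y/cos(y), y)


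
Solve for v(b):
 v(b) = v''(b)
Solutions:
 v(b) = C1*exp(-b) + C2*exp(b)


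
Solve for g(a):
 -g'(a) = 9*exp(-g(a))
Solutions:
 g(a) = log(C1 - 9*a)


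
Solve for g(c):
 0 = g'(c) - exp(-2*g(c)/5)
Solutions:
 g(c) = 5*log(-sqrt(C1 + c)) - 5*log(5) + 5*log(10)/2
 g(c) = 5*log(C1 + c)/2 - 5*log(5) + 5*log(10)/2


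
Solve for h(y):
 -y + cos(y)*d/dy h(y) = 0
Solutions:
 h(y) = C1 + Integral(y/cos(y), y)


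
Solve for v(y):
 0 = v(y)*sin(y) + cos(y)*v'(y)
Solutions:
 v(y) = C1*cos(y)


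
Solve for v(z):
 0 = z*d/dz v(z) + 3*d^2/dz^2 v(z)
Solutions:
 v(z) = C1 + C2*erf(sqrt(6)*z/6)


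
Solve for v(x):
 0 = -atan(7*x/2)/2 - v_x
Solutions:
 v(x) = C1 - x*atan(7*x/2)/2 + log(49*x^2 + 4)/14


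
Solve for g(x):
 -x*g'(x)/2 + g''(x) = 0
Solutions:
 g(x) = C1 + C2*erfi(x/2)


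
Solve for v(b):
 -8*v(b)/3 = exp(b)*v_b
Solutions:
 v(b) = C1*exp(8*exp(-b)/3)


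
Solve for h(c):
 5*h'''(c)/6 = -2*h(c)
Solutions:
 h(c) = C3*exp(c*(-12^(1/3)*5^(2/3) + 3*10^(2/3)*3^(1/3))/20)*sin(10^(2/3)*3^(5/6)*c/10) + C4*exp(c*(-12^(1/3)*5^(2/3) + 3*10^(2/3)*3^(1/3))/20)*cos(10^(2/3)*3^(5/6)*c/10) + C5*exp(-c*(12^(1/3)*5^(2/3) + 3*10^(2/3)*3^(1/3))/20) + (C1*sin(10^(2/3)*3^(5/6)*c/10) + C2*cos(10^(2/3)*3^(5/6)*c/10))*exp(12^(1/3)*5^(2/3)*c/10)


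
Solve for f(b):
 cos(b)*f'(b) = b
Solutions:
 f(b) = C1 + Integral(b/cos(b), b)


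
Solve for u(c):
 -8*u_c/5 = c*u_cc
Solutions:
 u(c) = C1 + C2/c^(3/5)


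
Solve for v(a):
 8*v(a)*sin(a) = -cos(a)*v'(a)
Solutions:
 v(a) = C1*cos(a)^8


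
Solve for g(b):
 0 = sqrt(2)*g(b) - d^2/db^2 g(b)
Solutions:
 g(b) = C1*exp(-2^(1/4)*b) + C2*exp(2^(1/4)*b)


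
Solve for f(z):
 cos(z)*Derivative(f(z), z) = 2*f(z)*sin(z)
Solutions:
 f(z) = C1/cos(z)^2


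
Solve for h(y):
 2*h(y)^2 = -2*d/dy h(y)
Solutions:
 h(y) = 1/(C1 + y)


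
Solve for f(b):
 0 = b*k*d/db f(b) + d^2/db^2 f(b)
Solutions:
 f(b) = Piecewise((-sqrt(2)*sqrt(pi)*C1*erf(sqrt(2)*b*sqrt(k)/2)/(2*sqrt(k)) - C2, (k > 0) | (k < 0)), (-C1*b - C2, True))


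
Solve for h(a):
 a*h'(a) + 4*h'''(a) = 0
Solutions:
 h(a) = C1 + Integral(C2*airyai(-2^(1/3)*a/2) + C3*airybi(-2^(1/3)*a/2), a)


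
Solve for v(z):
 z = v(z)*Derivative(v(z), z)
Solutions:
 v(z) = -sqrt(C1 + z^2)
 v(z) = sqrt(C1 + z^2)


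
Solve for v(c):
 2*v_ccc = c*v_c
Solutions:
 v(c) = C1 + Integral(C2*airyai(2^(2/3)*c/2) + C3*airybi(2^(2/3)*c/2), c)


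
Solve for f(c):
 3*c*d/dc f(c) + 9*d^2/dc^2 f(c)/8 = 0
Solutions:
 f(c) = C1 + C2*erf(2*sqrt(3)*c/3)


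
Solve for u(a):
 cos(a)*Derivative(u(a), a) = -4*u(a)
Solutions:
 u(a) = C1*(sin(a)^2 - 2*sin(a) + 1)/(sin(a)^2 + 2*sin(a) + 1)


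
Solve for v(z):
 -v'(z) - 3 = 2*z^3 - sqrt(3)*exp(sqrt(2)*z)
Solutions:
 v(z) = C1 - z^4/2 - 3*z + sqrt(6)*exp(sqrt(2)*z)/2


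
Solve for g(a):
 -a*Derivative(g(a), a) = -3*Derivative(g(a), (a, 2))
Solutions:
 g(a) = C1 + C2*erfi(sqrt(6)*a/6)


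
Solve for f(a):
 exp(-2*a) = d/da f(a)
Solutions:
 f(a) = C1 - exp(-2*a)/2


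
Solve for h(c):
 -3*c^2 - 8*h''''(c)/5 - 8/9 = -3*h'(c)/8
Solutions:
 h(c) = C1 + C4*exp(15^(1/3)*c/4) + 8*c^3/3 + 64*c/27 + (C2*sin(3^(5/6)*5^(1/3)*c/8) + C3*cos(3^(5/6)*5^(1/3)*c/8))*exp(-15^(1/3)*c/8)


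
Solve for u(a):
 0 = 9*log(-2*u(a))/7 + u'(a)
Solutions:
 7*Integral(1/(log(-_y) + log(2)), (_y, u(a)))/9 = C1 - a


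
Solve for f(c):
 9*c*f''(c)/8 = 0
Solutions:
 f(c) = C1 + C2*c


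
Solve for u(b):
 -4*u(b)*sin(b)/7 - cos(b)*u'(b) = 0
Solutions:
 u(b) = C1*cos(b)^(4/7)


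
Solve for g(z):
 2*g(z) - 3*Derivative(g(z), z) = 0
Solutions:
 g(z) = C1*exp(2*z/3)


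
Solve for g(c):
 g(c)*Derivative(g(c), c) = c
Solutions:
 g(c) = -sqrt(C1 + c^2)
 g(c) = sqrt(C1 + c^2)


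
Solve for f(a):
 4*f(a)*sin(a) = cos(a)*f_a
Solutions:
 f(a) = C1/cos(a)^4


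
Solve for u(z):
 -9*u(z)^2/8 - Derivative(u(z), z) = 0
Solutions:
 u(z) = 8/(C1 + 9*z)


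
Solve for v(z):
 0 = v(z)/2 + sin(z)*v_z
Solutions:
 v(z) = C1*(cos(z) + 1)^(1/4)/(cos(z) - 1)^(1/4)


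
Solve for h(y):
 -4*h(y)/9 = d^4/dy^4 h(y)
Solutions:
 h(y) = (C1*sin(sqrt(3)*y/3) + C2*cos(sqrt(3)*y/3))*exp(-sqrt(3)*y/3) + (C3*sin(sqrt(3)*y/3) + C4*cos(sqrt(3)*y/3))*exp(sqrt(3)*y/3)


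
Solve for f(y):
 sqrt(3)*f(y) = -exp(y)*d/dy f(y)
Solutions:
 f(y) = C1*exp(sqrt(3)*exp(-y))


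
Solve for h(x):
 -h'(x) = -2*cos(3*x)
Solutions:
 h(x) = C1 + 2*sin(3*x)/3


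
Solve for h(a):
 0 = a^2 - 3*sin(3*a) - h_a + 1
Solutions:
 h(a) = C1 + a^3/3 + a + cos(3*a)


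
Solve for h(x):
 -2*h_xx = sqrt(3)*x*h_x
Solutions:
 h(x) = C1 + C2*erf(3^(1/4)*x/2)


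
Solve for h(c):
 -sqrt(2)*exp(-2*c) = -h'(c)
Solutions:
 h(c) = C1 - sqrt(2)*exp(-2*c)/2


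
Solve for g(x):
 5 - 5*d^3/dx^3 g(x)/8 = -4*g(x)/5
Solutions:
 g(x) = C3*exp(2*2^(2/3)*5^(1/3)*x/5) + (C1*sin(2^(2/3)*sqrt(3)*5^(1/3)*x/5) + C2*cos(2^(2/3)*sqrt(3)*5^(1/3)*x/5))*exp(-2^(2/3)*5^(1/3)*x/5) - 25/4


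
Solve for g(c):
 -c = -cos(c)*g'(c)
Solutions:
 g(c) = C1 + Integral(c/cos(c), c)


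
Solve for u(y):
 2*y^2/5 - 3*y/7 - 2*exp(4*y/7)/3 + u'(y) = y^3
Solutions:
 u(y) = C1 + y^4/4 - 2*y^3/15 + 3*y^2/14 + 7*exp(4*y/7)/6


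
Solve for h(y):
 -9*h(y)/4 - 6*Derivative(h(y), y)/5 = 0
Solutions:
 h(y) = C1*exp(-15*y/8)


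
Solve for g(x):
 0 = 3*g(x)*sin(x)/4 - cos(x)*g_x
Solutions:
 g(x) = C1/cos(x)^(3/4)


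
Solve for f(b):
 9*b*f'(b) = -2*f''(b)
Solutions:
 f(b) = C1 + C2*erf(3*b/2)


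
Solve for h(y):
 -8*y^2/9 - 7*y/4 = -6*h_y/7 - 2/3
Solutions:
 h(y) = C1 + 28*y^3/81 + 49*y^2/48 - 7*y/9


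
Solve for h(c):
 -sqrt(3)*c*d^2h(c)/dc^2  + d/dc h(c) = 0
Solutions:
 h(c) = C1 + C2*c^(sqrt(3)/3 + 1)


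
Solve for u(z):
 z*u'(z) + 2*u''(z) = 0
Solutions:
 u(z) = C1 + C2*erf(z/2)


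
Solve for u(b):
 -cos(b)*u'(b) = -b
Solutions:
 u(b) = C1 + Integral(b/cos(b), b)


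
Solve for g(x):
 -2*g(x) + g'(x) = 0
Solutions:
 g(x) = C1*exp(2*x)


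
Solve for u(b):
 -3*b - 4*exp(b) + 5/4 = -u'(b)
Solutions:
 u(b) = C1 + 3*b^2/2 - 5*b/4 + 4*exp(b)


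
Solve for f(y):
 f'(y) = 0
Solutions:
 f(y) = C1


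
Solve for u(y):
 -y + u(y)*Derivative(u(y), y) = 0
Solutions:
 u(y) = -sqrt(C1 + y^2)
 u(y) = sqrt(C1 + y^2)


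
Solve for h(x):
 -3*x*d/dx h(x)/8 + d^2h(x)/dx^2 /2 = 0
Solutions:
 h(x) = C1 + C2*erfi(sqrt(6)*x/4)


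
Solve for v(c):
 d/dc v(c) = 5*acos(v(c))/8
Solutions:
 Integral(1/acos(_y), (_y, v(c))) = C1 + 5*c/8


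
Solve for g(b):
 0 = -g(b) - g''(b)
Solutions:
 g(b) = C1*sin(b) + C2*cos(b)


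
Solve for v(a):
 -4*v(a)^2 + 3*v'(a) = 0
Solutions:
 v(a) = -3/(C1 + 4*a)


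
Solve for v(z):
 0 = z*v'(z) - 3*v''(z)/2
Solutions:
 v(z) = C1 + C2*erfi(sqrt(3)*z/3)


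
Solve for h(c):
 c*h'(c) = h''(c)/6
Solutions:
 h(c) = C1 + C2*erfi(sqrt(3)*c)


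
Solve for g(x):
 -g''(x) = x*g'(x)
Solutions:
 g(x) = C1 + C2*erf(sqrt(2)*x/2)


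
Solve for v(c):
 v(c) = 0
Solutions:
 v(c) = 0


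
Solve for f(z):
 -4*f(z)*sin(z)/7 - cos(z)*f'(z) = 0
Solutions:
 f(z) = C1*cos(z)^(4/7)


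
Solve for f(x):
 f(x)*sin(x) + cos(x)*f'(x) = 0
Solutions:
 f(x) = C1*cos(x)


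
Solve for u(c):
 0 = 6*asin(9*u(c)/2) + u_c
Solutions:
 Integral(1/asin(9*_y/2), (_y, u(c))) = C1 - 6*c


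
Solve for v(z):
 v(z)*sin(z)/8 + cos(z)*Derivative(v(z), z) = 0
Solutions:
 v(z) = C1*cos(z)^(1/8)


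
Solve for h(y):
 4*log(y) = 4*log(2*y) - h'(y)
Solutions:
 h(y) = C1 + 4*y*log(2)


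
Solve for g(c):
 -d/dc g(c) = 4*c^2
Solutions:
 g(c) = C1 - 4*c^3/3


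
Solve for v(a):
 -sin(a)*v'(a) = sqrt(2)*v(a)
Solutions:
 v(a) = C1*(cos(a) + 1)^(sqrt(2)/2)/(cos(a) - 1)^(sqrt(2)/2)


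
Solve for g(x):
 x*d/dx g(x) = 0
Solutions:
 g(x) = C1


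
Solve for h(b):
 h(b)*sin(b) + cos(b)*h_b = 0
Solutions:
 h(b) = C1*cos(b)


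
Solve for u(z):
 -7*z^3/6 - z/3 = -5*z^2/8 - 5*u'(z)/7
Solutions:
 u(z) = C1 + 49*z^4/120 - 7*z^3/24 + 7*z^2/30


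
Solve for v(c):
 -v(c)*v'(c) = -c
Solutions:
 v(c) = -sqrt(C1 + c^2)
 v(c) = sqrt(C1 + c^2)


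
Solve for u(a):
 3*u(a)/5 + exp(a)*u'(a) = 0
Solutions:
 u(a) = C1*exp(3*exp(-a)/5)


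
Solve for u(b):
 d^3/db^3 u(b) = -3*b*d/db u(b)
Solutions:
 u(b) = C1 + Integral(C2*airyai(-3^(1/3)*b) + C3*airybi(-3^(1/3)*b), b)


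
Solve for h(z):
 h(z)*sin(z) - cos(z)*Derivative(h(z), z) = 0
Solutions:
 h(z) = C1/cos(z)


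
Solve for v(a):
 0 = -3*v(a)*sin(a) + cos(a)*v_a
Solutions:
 v(a) = C1/cos(a)^3


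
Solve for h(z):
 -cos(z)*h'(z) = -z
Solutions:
 h(z) = C1 + Integral(z/cos(z), z)


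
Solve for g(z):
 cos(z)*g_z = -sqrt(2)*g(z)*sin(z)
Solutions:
 g(z) = C1*cos(z)^(sqrt(2))


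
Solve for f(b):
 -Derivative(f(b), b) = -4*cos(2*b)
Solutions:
 f(b) = C1 + 2*sin(2*b)


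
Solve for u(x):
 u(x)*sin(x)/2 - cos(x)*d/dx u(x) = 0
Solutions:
 u(x) = C1/sqrt(cos(x))


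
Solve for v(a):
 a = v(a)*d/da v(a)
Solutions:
 v(a) = -sqrt(C1 + a^2)
 v(a) = sqrt(C1 + a^2)


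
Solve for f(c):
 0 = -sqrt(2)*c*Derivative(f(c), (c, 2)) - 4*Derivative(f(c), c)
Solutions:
 f(c) = C1 + C2*c^(1 - 2*sqrt(2))


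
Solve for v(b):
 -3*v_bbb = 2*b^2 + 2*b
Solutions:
 v(b) = C1 + C2*b + C3*b^2 - b^5/90 - b^4/36


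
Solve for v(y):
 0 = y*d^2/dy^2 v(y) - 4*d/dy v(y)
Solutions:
 v(y) = C1 + C2*y^5


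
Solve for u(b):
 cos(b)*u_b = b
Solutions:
 u(b) = C1 + Integral(b/cos(b), b)


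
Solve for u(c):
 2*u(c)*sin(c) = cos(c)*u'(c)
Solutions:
 u(c) = C1/cos(c)^2


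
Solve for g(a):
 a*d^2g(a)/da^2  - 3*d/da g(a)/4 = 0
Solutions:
 g(a) = C1 + C2*a^(7/4)


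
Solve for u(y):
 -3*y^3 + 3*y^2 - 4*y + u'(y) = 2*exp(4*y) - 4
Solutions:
 u(y) = C1 + 3*y^4/4 - y^3 + 2*y^2 - 4*y + exp(4*y)/2


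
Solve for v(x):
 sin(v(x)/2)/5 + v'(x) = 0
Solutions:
 x/5 + log(cos(v(x)/2) - 1) - log(cos(v(x)/2) + 1) = C1


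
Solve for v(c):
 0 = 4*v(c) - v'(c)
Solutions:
 v(c) = C1*exp(4*c)


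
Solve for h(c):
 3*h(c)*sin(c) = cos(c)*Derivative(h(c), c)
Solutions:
 h(c) = C1/cos(c)^3


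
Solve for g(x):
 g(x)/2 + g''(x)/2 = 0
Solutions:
 g(x) = C1*sin(x) + C2*cos(x)


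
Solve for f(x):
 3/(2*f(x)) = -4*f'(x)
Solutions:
 f(x) = -sqrt(C1 - 3*x)/2
 f(x) = sqrt(C1 - 3*x)/2


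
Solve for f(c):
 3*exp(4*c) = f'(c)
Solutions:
 f(c) = C1 + 3*exp(4*c)/4


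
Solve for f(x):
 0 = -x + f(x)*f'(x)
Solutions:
 f(x) = -sqrt(C1 + x^2)
 f(x) = sqrt(C1 + x^2)


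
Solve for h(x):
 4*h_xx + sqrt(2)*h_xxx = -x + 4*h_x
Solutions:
 h(x) = C1 + C2*exp(sqrt(2)*x*(-1 + sqrt(1 + sqrt(2)))) + C3*exp(-sqrt(2)*x*(1 + sqrt(1 + sqrt(2)))) + x^2/8 + x/4


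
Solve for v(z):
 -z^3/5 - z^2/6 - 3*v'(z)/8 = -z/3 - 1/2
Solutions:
 v(z) = C1 - 2*z^4/15 - 4*z^3/27 + 4*z^2/9 + 4*z/3


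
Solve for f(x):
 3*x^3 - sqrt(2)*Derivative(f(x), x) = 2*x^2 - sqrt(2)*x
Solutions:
 f(x) = C1 + 3*sqrt(2)*x^4/8 - sqrt(2)*x^3/3 + x^2/2


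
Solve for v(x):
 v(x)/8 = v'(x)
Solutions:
 v(x) = C1*exp(x/8)


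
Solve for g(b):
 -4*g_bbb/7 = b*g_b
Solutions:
 g(b) = C1 + Integral(C2*airyai(-14^(1/3)*b/2) + C3*airybi(-14^(1/3)*b/2), b)


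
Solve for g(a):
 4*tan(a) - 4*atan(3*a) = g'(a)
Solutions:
 g(a) = C1 - 4*a*atan(3*a) + 2*log(9*a^2 + 1)/3 - 4*log(cos(a))


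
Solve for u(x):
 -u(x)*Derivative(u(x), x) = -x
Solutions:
 u(x) = -sqrt(C1 + x^2)
 u(x) = sqrt(C1 + x^2)


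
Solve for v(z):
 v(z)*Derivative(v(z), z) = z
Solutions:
 v(z) = -sqrt(C1 + z^2)
 v(z) = sqrt(C1 + z^2)


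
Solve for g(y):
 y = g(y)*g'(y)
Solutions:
 g(y) = -sqrt(C1 + y^2)
 g(y) = sqrt(C1 + y^2)


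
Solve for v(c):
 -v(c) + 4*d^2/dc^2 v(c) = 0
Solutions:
 v(c) = C1*exp(-c/2) + C2*exp(c/2)


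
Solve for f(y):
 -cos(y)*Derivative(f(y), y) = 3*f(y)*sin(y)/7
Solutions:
 f(y) = C1*cos(y)^(3/7)


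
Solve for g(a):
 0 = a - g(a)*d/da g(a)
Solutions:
 g(a) = -sqrt(C1 + a^2)
 g(a) = sqrt(C1 + a^2)


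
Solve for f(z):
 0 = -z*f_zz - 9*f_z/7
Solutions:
 f(z) = C1 + C2/z^(2/7)


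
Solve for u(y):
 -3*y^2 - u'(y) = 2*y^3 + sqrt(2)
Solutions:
 u(y) = C1 - y^4/2 - y^3 - sqrt(2)*y


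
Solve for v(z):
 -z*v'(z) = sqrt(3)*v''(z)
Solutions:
 v(z) = C1 + C2*erf(sqrt(2)*3^(3/4)*z/6)


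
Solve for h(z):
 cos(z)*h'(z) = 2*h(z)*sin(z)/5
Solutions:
 h(z) = C1/cos(z)^(2/5)


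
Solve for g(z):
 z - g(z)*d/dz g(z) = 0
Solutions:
 g(z) = -sqrt(C1 + z^2)
 g(z) = sqrt(C1 + z^2)


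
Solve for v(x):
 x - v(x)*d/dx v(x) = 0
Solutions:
 v(x) = -sqrt(C1 + x^2)
 v(x) = sqrt(C1 + x^2)


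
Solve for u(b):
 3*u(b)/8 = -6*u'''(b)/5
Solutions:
 u(b) = C3*exp(-2^(2/3)*5^(1/3)*b/4) + (C1*sin(2^(2/3)*sqrt(3)*5^(1/3)*b/8) + C2*cos(2^(2/3)*sqrt(3)*5^(1/3)*b/8))*exp(2^(2/3)*5^(1/3)*b/8)


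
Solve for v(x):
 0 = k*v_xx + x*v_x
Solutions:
 v(x) = C1 + C2*sqrt(k)*erf(sqrt(2)*x*sqrt(1/k)/2)


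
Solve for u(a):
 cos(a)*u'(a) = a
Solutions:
 u(a) = C1 + Integral(a/cos(a), a)


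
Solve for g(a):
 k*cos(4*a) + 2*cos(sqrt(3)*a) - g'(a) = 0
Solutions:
 g(a) = C1 + k*sin(4*a)/4 + 2*sqrt(3)*sin(sqrt(3)*a)/3


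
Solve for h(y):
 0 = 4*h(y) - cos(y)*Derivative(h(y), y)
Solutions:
 h(y) = C1*(sin(y)^2 + 2*sin(y) + 1)/(sin(y)^2 - 2*sin(y) + 1)


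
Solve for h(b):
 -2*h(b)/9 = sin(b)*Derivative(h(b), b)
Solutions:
 h(b) = C1*(cos(b) + 1)^(1/9)/(cos(b) - 1)^(1/9)


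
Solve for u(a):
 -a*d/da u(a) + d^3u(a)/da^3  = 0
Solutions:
 u(a) = C1 + Integral(C2*airyai(a) + C3*airybi(a), a)


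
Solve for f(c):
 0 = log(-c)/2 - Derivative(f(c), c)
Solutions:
 f(c) = C1 + c*log(-c)/2 - c/2


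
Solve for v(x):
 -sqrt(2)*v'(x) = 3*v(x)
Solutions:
 v(x) = C1*exp(-3*sqrt(2)*x/2)


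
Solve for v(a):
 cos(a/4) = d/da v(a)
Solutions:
 v(a) = C1 + 4*sin(a/4)


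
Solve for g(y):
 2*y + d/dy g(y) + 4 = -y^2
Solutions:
 g(y) = C1 - y^3/3 - y^2 - 4*y


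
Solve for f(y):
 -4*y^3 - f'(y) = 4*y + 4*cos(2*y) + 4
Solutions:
 f(y) = C1 - y^4 - 2*y^2 - 4*y - 2*sin(2*y)


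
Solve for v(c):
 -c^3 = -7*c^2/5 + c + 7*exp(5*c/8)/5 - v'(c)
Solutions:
 v(c) = C1 + c^4/4 - 7*c^3/15 + c^2/2 + 56*exp(5*c/8)/25


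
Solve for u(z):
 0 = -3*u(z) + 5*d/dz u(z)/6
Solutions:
 u(z) = C1*exp(18*z/5)


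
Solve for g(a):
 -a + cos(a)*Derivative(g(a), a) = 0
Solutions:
 g(a) = C1 + Integral(a/cos(a), a)


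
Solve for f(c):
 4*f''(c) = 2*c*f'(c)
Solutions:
 f(c) = C1 + C2*erfi(c/2)


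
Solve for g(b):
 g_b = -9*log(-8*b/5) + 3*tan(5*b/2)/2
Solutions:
 g(b) = C1 - 9*b*log(-b) - 27*b*log(2) + 9*b + 9*b*log(5) - 3*log(cos(5*b/2))/5


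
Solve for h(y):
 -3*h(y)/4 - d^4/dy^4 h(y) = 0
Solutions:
 h(y) = (C1*sin(3^(1/4)*y/2) + C2*cos(3^(1/4)*y/2))*exp(-3^(1/4)*y/2) + (C3*sin(3^(1/4)*y/2) + C4*cos(3^(1/4)*y/2))*exp(3^(1/4)*y/2)


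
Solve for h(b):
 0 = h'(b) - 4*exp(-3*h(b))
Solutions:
 h(b) = log(C1 + 12*b)/3
 h(b) = log((-3^(1/3) - 3^(5/6)*I)*(C1 + 4*b)^(1/3)/2)
 h(b) = log((-3^(1/3) + 3^(5/6)*I)*(C1 + 4*b)^(1/3)/2)


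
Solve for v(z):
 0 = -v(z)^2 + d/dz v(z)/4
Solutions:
 v(z) = -1/(C1 + 4*z)


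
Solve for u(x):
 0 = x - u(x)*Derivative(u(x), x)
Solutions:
 u(x) = -sqrt(C1 + x^2)
 u(x) = sqrt(C1 + x^2)


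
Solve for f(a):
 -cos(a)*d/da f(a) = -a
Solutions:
 f(a) = C1 + Integral(a/cos(a), a)


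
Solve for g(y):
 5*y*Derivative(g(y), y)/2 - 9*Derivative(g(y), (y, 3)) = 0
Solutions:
 g(y) = C1 + Integral(C2*airyai(60^(1/3)*y/6) + C3*airybi(60^(1/3)*y/6), y)


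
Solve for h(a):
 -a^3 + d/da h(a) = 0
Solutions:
 h(a) = C1 + a^4/4


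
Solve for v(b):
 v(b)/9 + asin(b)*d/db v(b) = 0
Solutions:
 v(b) = C1*exp(-Integral(1/asin(b), b)/9)


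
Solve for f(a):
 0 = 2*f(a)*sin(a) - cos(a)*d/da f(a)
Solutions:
 f(a) = C1/cos(a)^2


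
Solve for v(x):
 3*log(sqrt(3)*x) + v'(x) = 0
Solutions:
 v(x) = C1 - 3*x*log(x) - 3*x*log(3)/2 + 3*x


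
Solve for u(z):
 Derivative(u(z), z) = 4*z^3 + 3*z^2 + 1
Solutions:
 u(z) = C1 + z^4 + z^3 + z


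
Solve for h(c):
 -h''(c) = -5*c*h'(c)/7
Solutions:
 h(c) = C1 + C2*erfi(sqrt(70)*c/14)


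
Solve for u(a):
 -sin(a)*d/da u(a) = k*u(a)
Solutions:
 u(a) = C1*exp(k*(-log(cos(a) - 1) + log(cos(a) + 1))/2)


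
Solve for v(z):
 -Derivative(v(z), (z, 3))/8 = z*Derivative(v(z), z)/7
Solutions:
 v(z) = C1 + Integral(C2*airyai(-2*7^(2/3)*z/7) + C3*airybi(-2*7^(2/3)*z/7), z)


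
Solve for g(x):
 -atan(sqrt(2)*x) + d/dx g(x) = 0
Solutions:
 g(x) = C1 + x*atan(sqrt(2)*x) - sqrt(2)*log(2*x^2 + 1)/4


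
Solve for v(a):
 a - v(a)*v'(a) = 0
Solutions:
 v(a) = -sqrt(C1 + a^2)
 v(a) = sqrt(C1 + a^2)


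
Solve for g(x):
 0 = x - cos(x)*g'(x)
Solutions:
 g(x) = C1 + Integral(x/cos(x), x)


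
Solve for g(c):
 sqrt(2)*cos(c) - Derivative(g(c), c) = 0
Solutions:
 g(c) = C1 + sqrt(2)*sin(c)


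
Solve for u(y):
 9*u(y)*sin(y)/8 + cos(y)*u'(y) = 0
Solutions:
 u(y) = C1*cos(y)^(9/8)


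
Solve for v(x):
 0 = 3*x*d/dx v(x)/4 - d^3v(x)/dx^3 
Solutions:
 v(x) = C1 + Integral(C2*airyai(6^(1/3)*x/2) + C3*airybi(6^(1/3)*x/2), x)


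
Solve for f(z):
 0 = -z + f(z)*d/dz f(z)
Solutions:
 f(z) = -sqrt(C1 + z^2)
 f(z) = sqrt(C1 + z^2)


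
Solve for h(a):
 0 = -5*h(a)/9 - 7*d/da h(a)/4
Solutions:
 h(a) = C1*exp(-20*a/63)


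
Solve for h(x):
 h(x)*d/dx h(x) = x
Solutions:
 h(x) = -sqrt(C1 + x^2)
 h(x) = sqrt(C1 + x^2)


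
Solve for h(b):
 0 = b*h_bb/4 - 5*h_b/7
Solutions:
 h(b) = C1 + C2*b^(27/7)


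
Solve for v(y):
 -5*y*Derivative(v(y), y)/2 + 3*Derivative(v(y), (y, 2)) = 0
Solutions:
 v(y) = C1 + C2*erfi(sqrt(15)*y/6)


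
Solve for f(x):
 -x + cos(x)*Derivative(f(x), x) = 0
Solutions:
 f(x) = C1 + Integral(x/cos(x), x)


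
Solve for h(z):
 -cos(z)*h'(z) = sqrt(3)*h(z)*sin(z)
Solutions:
 h(z) = C1*cos(z)^(sqrt(3))


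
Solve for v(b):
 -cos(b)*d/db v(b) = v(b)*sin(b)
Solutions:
 v(b) = C1*cos(b)


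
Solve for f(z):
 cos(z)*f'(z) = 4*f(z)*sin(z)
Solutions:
 f(z) = C1/cos(z)^4


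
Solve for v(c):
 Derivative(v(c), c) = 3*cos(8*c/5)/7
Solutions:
 v(c) = C1 + 15*sin(8*c/5)/56


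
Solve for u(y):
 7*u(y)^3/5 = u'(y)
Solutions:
 u(y) = -sqrt(10)*sqrt(-1/(C1 + 7*y))/2
 u(y) = sqrt(10)*sqrt(-1/(C1 + 7*y))/2


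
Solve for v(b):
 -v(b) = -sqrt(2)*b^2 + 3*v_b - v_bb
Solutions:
 v(b) = C1*exp(b*(3 - sqrt(13))/2) + C2*exp(b*(3 + sqrt(13))/2) + sqrt(2)*b^2 - 6*sqrt(2)*b + 20*sqrt(2)


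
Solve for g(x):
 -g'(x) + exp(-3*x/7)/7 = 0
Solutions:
 g(x) = C1 - exp(-3*x/7)/3


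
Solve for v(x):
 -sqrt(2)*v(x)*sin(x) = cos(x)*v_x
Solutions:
 v(x) = C1*cos(x)^(sqrt(2))


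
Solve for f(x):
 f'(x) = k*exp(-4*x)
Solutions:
 f(x) = C1 - k*exp(-4*x)/4


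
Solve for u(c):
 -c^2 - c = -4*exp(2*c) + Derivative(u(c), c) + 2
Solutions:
 u(c) = C1 - c^3/3 - c^2/2 - 2*c + 2*exp(2*c)


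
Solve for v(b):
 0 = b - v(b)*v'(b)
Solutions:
 v(b) = -sqrt(C1 + b^2)
 v(b) = sqrt(C1 + b^2)


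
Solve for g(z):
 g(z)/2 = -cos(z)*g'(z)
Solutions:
 g(z) = C1*(sin(z) - 1)^(1/4)/(sin(z) + 1)^(1/4)


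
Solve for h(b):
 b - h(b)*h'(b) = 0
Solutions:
 h(b) = -sqrt(C1 + b^2)
 h(b) = sqrt(C1 + b^2)


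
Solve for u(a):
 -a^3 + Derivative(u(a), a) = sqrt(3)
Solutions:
 u(a) = C1 + a^4/4 + sqrt(3)*a


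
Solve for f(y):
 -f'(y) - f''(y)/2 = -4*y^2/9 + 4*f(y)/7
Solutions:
 f(y) = 7*y^2/9 - 49*y/18 + (C1*sin(sqrt(7)*y/7) + C2*cos(sqrt(7)*y/7))*exp(-y) + 245/72


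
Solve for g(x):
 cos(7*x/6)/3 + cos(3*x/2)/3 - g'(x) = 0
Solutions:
 g(x) = C1 + 2*sin(7*x/6)/7 + 2*sin(3*x/2)/9


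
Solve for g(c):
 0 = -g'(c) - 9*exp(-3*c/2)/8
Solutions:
 g(c) = C1 + 3*exp(-3*c/2)/4


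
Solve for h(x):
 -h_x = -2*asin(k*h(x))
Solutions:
 Integral(1/asin(_y*k), (_y, h(x))) = C1 + 2*x


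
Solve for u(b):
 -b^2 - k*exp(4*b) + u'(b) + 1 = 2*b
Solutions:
 u(b) = C1 + b^3/3 + b^2 - b + k*exp(4*b)/4


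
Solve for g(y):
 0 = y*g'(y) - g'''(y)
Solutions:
 g(y) = C1 + Integral(C2*airyai(y) + C3*airybi(y), y)


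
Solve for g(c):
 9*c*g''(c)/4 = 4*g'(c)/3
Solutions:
 g(c) = C1 + C2*c^(43/27)


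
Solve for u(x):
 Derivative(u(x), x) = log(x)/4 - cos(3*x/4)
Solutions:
 u(x) = C1 + x*log(x)/4 - x/4 - 4*sin(3*x/4)/3


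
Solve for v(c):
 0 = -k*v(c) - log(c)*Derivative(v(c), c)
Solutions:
 v(c) = C1*exp(-k*li(c))


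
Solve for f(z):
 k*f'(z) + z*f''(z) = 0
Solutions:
 f(z) = C1 + z^(1 - re(k))*(C2*sin(log(z)*Abs(im(k))) + C3*cos(log(z)*im(k)))


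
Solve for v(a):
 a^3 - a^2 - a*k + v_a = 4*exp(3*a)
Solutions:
 v(a) = C1 - a^4/4 + a^3/3 + a^2*k/2 + 4*exp(3*a)/3


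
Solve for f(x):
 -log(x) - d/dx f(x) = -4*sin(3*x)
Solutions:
 f(x) = C1 - x*log(x) + x - 4*cos(3*x)/3


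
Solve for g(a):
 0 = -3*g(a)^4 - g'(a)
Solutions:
 g(a) = (-3^(2/3) - 3*3^(1/6)*I)*(1/(C1 + 3*a))^(1/3)/6
 g(a) = (-3^(2/3) + 3*3^(1/6)*I)*(1/(C1 + 3*a))^(1/3)/6
 g(a) = (1/(C1 + 9*a))^(1/3)


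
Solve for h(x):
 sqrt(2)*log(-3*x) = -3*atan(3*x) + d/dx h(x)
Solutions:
 h(x) = C1 + sqrt(2)*x*(log(-x) - 1) + 3*x*atan(3*x) + sqrt(2)*x*log(3) - log(9*x^2 + 1)/2


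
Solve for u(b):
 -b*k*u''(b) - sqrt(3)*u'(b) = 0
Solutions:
 u(b) = C1 + b^(((re(k) - sqrt(3))*re(k) + im(k)^2)/(re(k)^2 + im(k)^2))*(C2*sin(sqrt(3)*log(b)*Abs(im(k))/(re(k)^2 + im(k)^2)) + C3*cos(sqrt(3)*log(b)*im(k)/(re(k)^2 + im(k)^2)))


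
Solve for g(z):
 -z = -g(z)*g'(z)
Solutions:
 g(z) = -sqrt(C1 + z^2)
 g(z) = sqrt(C1 + z^2)


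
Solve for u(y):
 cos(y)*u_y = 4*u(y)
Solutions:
 u(y) = C1*(sin(y)^2 + 2*sin(y) + 1)/(sin(y)^2 - 2*sin(y) + 1)


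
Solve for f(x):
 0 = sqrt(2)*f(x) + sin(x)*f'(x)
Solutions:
 f(x) = C1*(cos(x) + 1)^(sqrt(2)/2)/(cos(x) - 1)^(sqrt(2)/2)


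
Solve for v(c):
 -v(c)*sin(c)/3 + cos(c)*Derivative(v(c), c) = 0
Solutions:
 v(c) = C1/cos(c)^(1/3)


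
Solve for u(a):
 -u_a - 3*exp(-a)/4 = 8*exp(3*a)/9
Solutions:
 u(a) = C1 - 8*exp(3*a)/27 + 3*exp(-a)/4


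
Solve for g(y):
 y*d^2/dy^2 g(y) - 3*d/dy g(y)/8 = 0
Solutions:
 g(y) = C1 + C2*y^(11/8)


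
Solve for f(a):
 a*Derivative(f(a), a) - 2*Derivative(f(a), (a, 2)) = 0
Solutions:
 f(a) = C1 + C2*erfi(a/2)


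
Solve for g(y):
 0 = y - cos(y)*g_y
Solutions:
 g(y) = C1 + Integral(y/cos(y), y)


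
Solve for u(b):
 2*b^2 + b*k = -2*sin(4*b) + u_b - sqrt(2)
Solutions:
 u(b) = C1 + 2*b^3/3 + b^2*k/2 + sqrt(2)*b - cos(4*b)/2


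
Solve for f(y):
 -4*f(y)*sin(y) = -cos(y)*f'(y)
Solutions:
 f(y) = C1/cos(y)^4


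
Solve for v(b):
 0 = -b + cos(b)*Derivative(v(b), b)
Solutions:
 v(b) = C1 + Integral(b/cos(b), b)


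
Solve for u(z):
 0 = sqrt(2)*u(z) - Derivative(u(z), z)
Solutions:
 u(z) = C1*exp(sqrt(2)*z)


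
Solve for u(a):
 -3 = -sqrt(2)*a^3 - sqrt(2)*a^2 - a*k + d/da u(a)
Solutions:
 u(a) = C1 + sqrt(2)*a^4/4 + sqrt(2)*a^3/3 + a^2*k/2 - 3*a


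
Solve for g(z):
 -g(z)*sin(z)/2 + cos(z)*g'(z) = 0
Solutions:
 g(z) = C1/sqrt(cos(z))


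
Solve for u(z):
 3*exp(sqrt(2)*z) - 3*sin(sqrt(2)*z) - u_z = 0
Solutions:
 u(z) = C1 + 3*sqrt(2)*exp(sqrt(2)*z)/2 + 3*sqrt(2)*cos(sqrt(2)*z)/2


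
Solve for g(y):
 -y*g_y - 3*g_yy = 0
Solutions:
 g(y) = C1 + C2*erf(sqrt(6)*y/6)


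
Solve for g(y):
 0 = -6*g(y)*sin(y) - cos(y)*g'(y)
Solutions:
 g(y) = C1*cos(y)^6


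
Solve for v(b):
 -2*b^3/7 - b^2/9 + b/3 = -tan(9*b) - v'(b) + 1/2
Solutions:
 v(b) = C1 + b^4/14 + b^3/27 - b^2/6 + b/2 + log(cos(9*b))/9


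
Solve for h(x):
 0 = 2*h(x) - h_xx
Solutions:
 h(x) = C1*exp(-sqrt(2)*x) + C2*exp(sqrt(2)*x)


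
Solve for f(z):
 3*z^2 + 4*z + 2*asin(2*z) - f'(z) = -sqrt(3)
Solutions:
 f(z) = C1 + z^3 + 2*z^2 + 2*z*asin(2*z) + sqrt(3)*z + sqrt(1 - 4*z^2)


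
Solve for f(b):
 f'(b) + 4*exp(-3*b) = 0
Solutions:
 f(b) = C1 + 4*exp(-3*b)/3


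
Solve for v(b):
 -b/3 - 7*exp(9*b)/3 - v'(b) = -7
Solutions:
 v(b) = C1 - b^2/6 + 7*b - 7*exp(9*b)/27


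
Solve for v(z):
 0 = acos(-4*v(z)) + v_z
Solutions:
 Integral(1/acos(-4*_y), (_y, v(z))) = C1 - z


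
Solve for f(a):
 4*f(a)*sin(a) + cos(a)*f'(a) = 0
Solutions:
 f(a) = C1*cos(a)^4


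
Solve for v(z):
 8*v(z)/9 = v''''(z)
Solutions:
 v(z) = C1*exp(-2^(3/4)*sqrt(3)*z/3) + C2*exp(2^(3/4)*sqrt(3)*z/3) + C3*sin(2^(3/4)*sqrt(3)*z/3) + C4*cos(2^(3/4)*sqrt(3)*z/3)


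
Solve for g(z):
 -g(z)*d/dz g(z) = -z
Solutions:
 g(z) = -sqrt(C1 + z^2)
 g(z) = sqrt(C1 + z^2)


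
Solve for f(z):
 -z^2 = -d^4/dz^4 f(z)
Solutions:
 f(z) = C1 + C2*z + C3*z^2 + C4*z^3 + z^6/360


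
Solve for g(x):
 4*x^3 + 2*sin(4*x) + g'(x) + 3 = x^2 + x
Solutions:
 g(x) = C1 - x^4 + x^3/3 + x^2/2 - 3*x + cos(4*x)/2


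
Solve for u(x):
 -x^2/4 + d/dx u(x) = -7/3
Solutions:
 u(x) = C1 + x^3/12 - 7*x/3


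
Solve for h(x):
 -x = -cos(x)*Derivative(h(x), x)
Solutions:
 h(x) = C1 + Integral(x/cos(x), x)


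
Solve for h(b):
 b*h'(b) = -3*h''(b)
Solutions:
 h(b) = C1 + C2*erf(sqrt(6)*b/6)


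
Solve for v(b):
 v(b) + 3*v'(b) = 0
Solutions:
 v(b) = C1*exp(-b/3)


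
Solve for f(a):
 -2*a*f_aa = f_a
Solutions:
 f(a) = C1 + C2*sqrt(a)


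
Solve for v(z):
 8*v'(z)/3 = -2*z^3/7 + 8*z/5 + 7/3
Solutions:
 v(z) = C1 - 3*z^4/112 + 3*z^2/10 + 7*z/8


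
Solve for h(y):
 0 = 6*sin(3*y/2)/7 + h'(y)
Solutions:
 h(y) = C1 + 4*cos(3*y/2)/7


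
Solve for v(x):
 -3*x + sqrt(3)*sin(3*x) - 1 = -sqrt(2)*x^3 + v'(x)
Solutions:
 v(x) = C1 + sqrt(2)*x^4/4 - 3*x^2/2 - x - sqrt(3)*cos(3*x)/3


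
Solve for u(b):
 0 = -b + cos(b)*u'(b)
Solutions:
 u(b) = C1 + Integral(b/cos(b), b)


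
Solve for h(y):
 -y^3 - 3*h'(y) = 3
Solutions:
 h(y) = C1 - y^4/12 - y


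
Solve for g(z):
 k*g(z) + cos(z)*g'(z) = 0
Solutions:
 g(z) = C1*exp(k*(log(sin(z) - 1) - log(sin(z) + 1))/2)


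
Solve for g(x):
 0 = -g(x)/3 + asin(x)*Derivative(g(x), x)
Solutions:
 g(x) = C1*exp(Integral(1/asin(x), x)/3)


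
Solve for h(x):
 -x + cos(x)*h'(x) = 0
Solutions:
 h(x) = C1 + Integral(x/cos(x), x)


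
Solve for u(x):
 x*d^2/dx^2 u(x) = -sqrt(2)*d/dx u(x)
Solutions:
 u(x) = C1 + C2*x^(1 - sqrt(2))


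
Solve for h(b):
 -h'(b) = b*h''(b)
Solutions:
 h(b) = C1 + C2*log(b)


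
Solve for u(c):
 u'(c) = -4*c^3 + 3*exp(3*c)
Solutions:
 u(c) = C1 - c^4 + exp(3*c)


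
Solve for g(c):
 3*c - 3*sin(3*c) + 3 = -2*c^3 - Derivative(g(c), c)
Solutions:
 g(c) = C1 - c^4/2 - 3*c^2/2 - 3*c - cos(3*c)


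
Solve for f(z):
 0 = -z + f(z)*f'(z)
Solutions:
 f(z) = -sqrt(C1 + z^2)
 f(z) = sqrt(C1 + z^2)


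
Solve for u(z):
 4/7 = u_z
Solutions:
 u(z) = C1 + 4*z/7


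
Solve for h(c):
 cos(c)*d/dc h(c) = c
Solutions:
 h(c) = C1 + Integral(c/cos(c), c)


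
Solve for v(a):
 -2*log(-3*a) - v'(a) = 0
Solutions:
 v(a) = C1 - 2*a*log(-a) + 2*a*(1 - log(3))


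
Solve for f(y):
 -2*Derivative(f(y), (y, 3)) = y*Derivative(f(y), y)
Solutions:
 f(y) = C1 + Integral(C2*airyai(-2^(2/3)*y/2) + C3*airybi(-2^(2/3)*y/2), y)


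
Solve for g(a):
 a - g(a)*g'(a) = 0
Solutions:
 g(a) = -sqrt(C1 + a^2)
 g(a) = sqrt(C1 + a^2)


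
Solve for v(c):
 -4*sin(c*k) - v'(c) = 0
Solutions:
 v(c) = C1 + 4*cos(c*k)/k


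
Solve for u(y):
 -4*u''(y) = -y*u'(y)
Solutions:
 u(y) = C1 + C2*erfi(sqrt(2)*y/4)


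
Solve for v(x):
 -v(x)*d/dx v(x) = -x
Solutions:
 v(x) = -sqrt(C1 + x^2)
 v(x) = sqrt(C1 + x^2)


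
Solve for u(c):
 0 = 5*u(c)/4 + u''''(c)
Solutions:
 u(c) = (C1*sin(5^(1/4)*c/2) + C2*cos(5^(1/4)*c/2))*exp(-5^(1/4)*c/2) + (C3*sin(5^(1/4)*c/2) + C4*cos(5^(1/4)*c/2))*exp(5^(1/4)*c/2)


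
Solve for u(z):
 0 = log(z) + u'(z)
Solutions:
 u(z) = C1 - z*log(z) + z


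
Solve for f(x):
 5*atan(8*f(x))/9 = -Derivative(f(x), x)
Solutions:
 Integral(1/atan(8*_y), (_y, f(x))) = C1 - 5*x/9


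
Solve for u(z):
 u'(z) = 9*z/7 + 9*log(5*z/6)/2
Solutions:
 u(z) = C1 + 9*z^2/14 + 9*z*log(z)/2 - 9*z*log(6)/2 - 9*z/2 + 9*z*log(5)/2


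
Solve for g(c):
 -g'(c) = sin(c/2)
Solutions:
 g(c) = C1 + 2*cos(c/2)


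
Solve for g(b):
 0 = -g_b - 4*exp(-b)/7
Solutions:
 g(b) = C1 + 4*exp(-b)/7


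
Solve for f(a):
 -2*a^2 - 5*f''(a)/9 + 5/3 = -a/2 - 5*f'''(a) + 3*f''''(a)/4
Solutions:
 f(a) = C1 + C2*a + C3*exp(2*a*(15 - sqrt(210))/9) + C4*exp(2*a*(sqrt(210) + 15)/9) - 3*a^4/10 - 213*a^3/20 - 28119*a^2/100


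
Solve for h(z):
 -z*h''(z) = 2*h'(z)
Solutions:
 h(z) = C1 + C2/z


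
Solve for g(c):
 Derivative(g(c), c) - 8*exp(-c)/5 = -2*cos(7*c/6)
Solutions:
 g(c) = C1 - 12*sin(7*c/6)/7 - 8*exp(-c)/5


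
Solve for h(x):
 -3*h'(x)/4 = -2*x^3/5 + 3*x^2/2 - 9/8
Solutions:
 h(x) = C1 + 2*x^4/15 - 2*x^3/3 + 3*x/2


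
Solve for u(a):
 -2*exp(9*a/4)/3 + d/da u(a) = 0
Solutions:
 u(a) = C1 + 8*exp(9*a/4)/27


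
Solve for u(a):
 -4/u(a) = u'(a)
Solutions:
 u(a) = -sqrt(C1 - 8*a)
 u(a) = sqrt(C1 - 8*a)


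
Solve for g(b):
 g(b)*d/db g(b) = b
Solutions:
 g(b) = -sqrt(C1 + b^2)
 g(b) = sqrt(C1 + b^2)


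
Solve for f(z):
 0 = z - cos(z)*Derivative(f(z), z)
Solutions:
 f(z) = C1 + Integral(z/cos(z), z)


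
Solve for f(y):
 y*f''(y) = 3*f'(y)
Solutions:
 f(y) = C1 + C2*y^4


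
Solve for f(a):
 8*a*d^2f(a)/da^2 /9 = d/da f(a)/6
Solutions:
 f(a) = C1 + C2*a^(19/16)
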